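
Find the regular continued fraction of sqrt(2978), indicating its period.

Write x_i = (sqrt(2978) + m_i)/d_i with (m_0, d_0) = (0, 1). a_0 = floor(sqrt(2978)) = 54, since 54^2 = 2916 <= 2978 < 3025 = 55^2.
Iterate m_{i+1} = d_i*a_i - m_i, d_{i+1} = (2978 - m_{i+1}^2)/d_i, a_{i+1} = floor((a_0 + m_{i+1})/d_{i+1}):
  m_1 = 1*54 - 0 = 54, d_1 = (2978 - 54^2)/1 = 62/1 = 62, a_1 = floor((54 + 54)/62) = 1.
  m_2 = 62*1 - 54 = 8, d_2 = (2978 - 8^2)/62 = 2914/62 = 47, a_2 = floor((54 + 8)/47) = 1.
  m_3 = 47*1 - 8 = 39, d_3 = (2978 - 39^2)/47 = 1457/47 = 31, a_3 = floor((54 + 39)/31) = 3.
  m_4 = 31*3 - 39 = 54, d_4 = (2978 - 54^2)/31 = 62/31 = 2, a_4 = floor((54 + 54)/2) = 54.
  m_5 = 2*54 - 54 = 54, d_5 = (2978 - 54^2)/2 = 62/2 = 31, a_5 = floor((54 + 54)/31) = 3.
  m_6 = 31*3 - 54 = 39, d_6 = (2978 - 39^2)/31 = 1457/31 = 47, a_6 = floor((54 + 39)/47) = 1.
  m_7 = 47*1 - 39 = 8, d_7 = (2978 - 8^2)/47 = 2914/47 = 62, a_7 = floor((54 + 8)/62) = 1.
  m_8 = 62*1 - 8 = 54, d_8 = (2978 - 54^2)/62 = 62/62 = 1, a_8 = floor((54 + 54)/1) = 108.
  m_9 = 1*108 - 54 = 54, d_9 = (2978 - 54^2)/1 = 62/1 = 62: (m_9, d_9) = (m_1, d_1) = (54, 62), so from here the quotients repeat a_1, ..., a_8; the period length is 8.
Hence the expansion of sqrt(2978) is a_0 = 54 followed by the repeating block 1, 1, 3, 54, 3, 1, 1, 108 (period 8).

[54; (1, 1, 3, 54, 3, 1, 1, 108)]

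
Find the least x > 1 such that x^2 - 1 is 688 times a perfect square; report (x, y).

First expand sqrt(688) as a continued fraction. With x_i = (sqrt(688) + m_i)/d_i and (m_0, d_0) = (0, 1): a_0 = floor(sqrt(688)) = 26, since 26^2 = 676 <= 688 < 729 = 27^2.
Iterate m_{i+1} = d_i*a_i - m_i, d_{i+1} = (688 - m_{i+1}^2)/d_i, a_{i+1} = floor((a_0 + m_{i+1})/d_{i+1}):
  m_1 = 1*26 - 0 = 26, d_1 = (688 - 26^2)/1 = 12/1 = 12, a_1 = floor((26 + 26)/12) = 4.
  m_2 = 12*4 - 26 = 22, d_2 = (688 - 22^2)/12 = 204/12 = 17, a_2 = floor((26 + 22)/17) = 2.
  m_3 = 17*2 - 22 = 12, d_3 = (688 - 12^2)/17 = 544/17 = 32, a_3 = floor((26 + 12)/32) = 1.
  m_4 = 32*1 - 12 = 20, d_4 = (688 - 20^2)/32 = 288/32 = 9, a_4 = floor((26 + 20)/9) = 5.
  m_5 = 9*5 - 20 = 25, d_5 = (688 - 25^2)/9 = 63/9 = 7, a_5 = floor((26 + 25)/7) = 7.
  m_6 = 7*7 - 25 = 24, d_6 = (688 - 24^2)/7 = 112/7 = 16, a_6 = floor((26 + 24)/16) = 3.
  m_7 = 16*3 - 24 = 24, d_7 = (688 - 24^2)/16 = 112/16 = 7, a_7 = floor((26 + 24)/7) = 7.
  m_8 = 7*7 - 24 = 25, d_8 = (688 - 25^2)/7 = 63/7 = 9, a_8 = floor((26 + 25)/9) = 5.
  m_9 = 9*5 - 25 = 20, d_9 = (688 - 20^2)/9 = 288/9 = 32, a_9 = floor((26 + 20)/32) = 1.
  m_10 = 32*1 - 20 = 12, d_10 = (688 - 12^2)/32 = 544/32 = 17, a_10 = floor((26 + 12)/17) = 2.
  m_11 = 17*2 - 12 = 22, d_11 = (688 - 22^2)/17 = 204/17 = 12, a_11 = floor((26 + 22)/12) = 4.
  m_12 = 12*4 - 22 = 26, d_12 = (688 - 26^2)/12 = 12/12 = 1, a_12 = floor((26 + 26)/1) = 52.
  m_13 = 1*52 - 26 = 26, d_13 = (688 - 26^2)/1 = 12/1 = 12: (m_13, d_13) = (m_1, d_1) = (26, 12), so from here the quotients repeat a_1, ..., a_12; the period length is 12.
So sqrt(688) = [26; (4, 2, 1, 5, 7, 3, 7, 5, 1, 2, 4, 52)] with period length k = 12.
k is even, so the fundamental solution of x^2 - 688y^2 = 1 is (p_{k-1}, q_{k-1}) = (p_11, q_11); compute convergents through index 11.
Convergents (p_i = a_i*p_{i-1} + p_{i-2}, q_i = a_i*q_{i-1} + q_{i-2} with p_{-2}=0, p_{-1}=1, q_{-2}=1, q_{-1}=0):
  i=0: a_0=26, p_0 = 26*1 + 0 = 26, q_0 = 26*0 + 1 = 1.
  i=1: a_1=4, p_1 = 4*26 + 1 = 105, q_1 = 4*1 + 0 = 4.
  i=2: a_2=2, p_2 = 2*105 + 26 = 236, q_2 = 2*4 + 1 = 9.
  i=3: a_3=1, p_3 = 1*236 + 105 = 341, q_3 = 1*9 + 4 = 13.
  i=4: a_4=5, p_4 = 5*341 + 236 = 1941, q_4 = 5*13 + 9 = 74.
  i=5: a_5=7, p_5 = 7*1941 + 341 = 13928, q_5 = 7*74 + 13 = 531.
  i=6: a_6=3, p_6 = 3*13928 + 1941 = 43725, q_6 = 3*531 + 74 = 1667.
  i=7: a_7=7, p_7 = 7*43725 + 13928 = 320003, q_7 = 7*1667 + 531 = 12200.
  i=8: a_8=5, p_8 = 5*320003 + 43725 = 1643740, q_8 = 5*12200 + 1667 = 62667.
  i=9: a_9=1, p_9 = 1*1643740 + 320003 = 1963743, q_9 = 1*62667 + 12200 = 74867.
  i=10: a_10=2, p_10 = 2*1963743 + 1643740 = 5571226, q_10 = 2*74867 + 62667 = 212401.
  i=11: a_11=4, p_11 = 4*5571226 + 1963743 = 24248647, q_11 = 4*212401 + 74867 = 924471.
Check: 24248647^2 - 688*924471^2 = 587996881330609 - 587996881330608 = 1, so (x, y) = (24248647, 924471) solves the equation, and by the theorem it is the least positive solution.

(x, y) = (24248647, 924471)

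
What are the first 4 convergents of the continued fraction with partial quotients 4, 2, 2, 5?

4/1, 9/2, 22/5, 119/27

Using the convergent recurrence p_i = a_i*p_{i-1} + p_{i-2}, q_i = a_i*q_{i-1} + q_{i-2} with p_{-2}=0, p_{-1}=1, q_{-2}=1, q_{-1}=0:
  i=0: a_0=4, p_0 = 4*1 + 0 = 4, q_0 = 4*0 + 1 = 1.
  i=1: a_1=2, p_1 = 2*4 + 1 = 9, q_1 = 2*1 + 0 = 2.
  i=2: a_2=2, p_2 = 2*9 + 4 = 22, q_2 = 2*2 + 1 = 5.
  i=3: a_3=5, p_3 = 5*22 + 9 = 119, q_3 = 5*5 + 2 = 27.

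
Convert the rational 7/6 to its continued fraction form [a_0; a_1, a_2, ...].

[1; 6]

Run the Euclidean algorithm on 7 and 6; the successive quotients are the partial quotients a_0, a_1, ... (each step inverts the fractional part left over by the previous one):
  7 = 1*6 + 1, so a_0 = 1.
  6 = 6*1 + 0, so a_1 = 6.
The remainder reaches 0 after 2 divisions, so the expansion has 2 partial quotients, read off in order.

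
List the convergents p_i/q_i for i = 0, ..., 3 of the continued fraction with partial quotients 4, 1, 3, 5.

Using the convergent recurrence p_i = a_i*p_{i-1} + p_{i-2}, q_i = a_i*q_{i-1} + q_{i-2} with p_{-2}=0, p_{-1}=1, q_{-2}=1, q_{-1}=0:
  i=0: a_0=4, p_0 = 4*1 + 0 = 4, q_0 = 4*0 + 1 = 1.
  i=1: a_1=1, p_1 = 1*4 + 1 = 5, q_1 = 1*1 + 0 = 1.
  i=2: a_2=3, p_2 = 3*5 + 4 = 19, q_2 = 3*1 + 1 = 4.
  i=3: a_3=5, p_3 = 5*19 + 5 = 100, q_3 = 5*4 + 1 = 21.

4/1, 5/1, 19/4, 100/21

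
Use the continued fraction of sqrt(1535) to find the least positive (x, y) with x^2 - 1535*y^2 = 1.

(x, y) = (1378124, 35175)

First expand sqrt(1535) as a continued fraction. With x_i = (sqrt(1535) + m_i)/d_i and (m_0, d_0) = (0, 1): a_0 = floor(sqrt(1535)) = 39, since 39^2 = 1521 <= 1535 < 1600 = 40^2.
Iterate m_{i+1} = d_i*a_i - m_i, d_{i+1} = (1535 - m_{i+1}^2)/d_i, a_{i+1} = floor((a_0 + m_{i+1})/d_{i+1}):
  m_1 = 1*39 - 0 = 39, d_1 = (1535 - 39^2)/1 = 14/1 = 14, a_1 = floor((39 + 39)/14) = 5.
  m_2 = 14*5 - 39 = 31, d_2 = (1535 - 31^2)/14 = 574/14 = 41, a_2 = floor((39 + 31)/41) = 1.
  m_3 = 41*1 - 31 = 10, d_3 = (1535 - 10^2)/41 = 1435/41 = 35, a_3 = floor((39 + 10)/35) = 1.
  m_4 = 35*1 - 10 = 25, d_4 = (1535 - 25^2)/35 = 910/35 = 26, a_4 = floor((39 + 25)/26) = 2.
  m_5 = 26*2 - 25 = 27, d_5 = (1535 - 27^2)/26 = 806/26 = 31, a_5 = floor((39 + 27)/31) = 2.
  m_6 = 31*2 - 27 = 35, d_6 = (1535 - 35^2)/31 = 310/31 = 10, a_6 = floor((39 + 35)/10) = 7.
  m_7 = 10*7 - 35 = 35, d_7 = (1535 - 35^2)/10 = 310/10 = 31, a_7 = floor((39 + 35)/31) = 2.
  m_8 = 31*2 - 35 = 27, d_8 = (1535 - 27^2)/31 = 806/31 = 26, a_8 = floor((39 + 27)/26) = 2.
  m_9 = 26*2 - 27 = 25, d_9 = (1535 - 25^2)/26 = 910/26 = 35, a_9 = floor((39 + 25)/35) = 1.
  m_10 = 35*1 - 25 = 10, d_10 = (1535 - 10^2)/35 = 1435/35 = 41, a_10 = floor((39 + 10)/41) = 1.
  m_11 = 41*1 - 10 = 31, d_11 = (1535 - 31^2)/41 = 574/41 = 14, a_11 = floor((39 + 31)/14) = 5.
  m_12 = 14*5 - 31 = 39, d_12 = (1535 - 39^2)/14 = 14/14 = 1, a_12 = floor((39 + 39)/1) = 78.
  m_13 = 1*78 - 39 = 39, d_13 = (1535 - 39^2)/1 = 14/1 = 14: (m_13, d_13) = (m_1, d_1) = (39, 14), so from here the quotients repeat a_1, ..., a_12; the period length is 12.
So sqrt(1535) = [39; (5, 1, 1, 2, 2, 7, 2, 2, 1, 1, 5, 78)] with period length k = 12.
k is even, so the fundamental solution of x^2 - 1535y^2 = 1 is (p_{k-1}, q_{k-1}) = (p_11, q_11); compute convergents through index 11.
Convergents (p_i = a_i*p_{i-1} + p_{i-2}, q_i = a_i*q_{i-1} + q_{i-2} with p_{-2}=0, p_{-1}=1, q_{-2}=1, q_{-1}=0):
  i=0: a_0=39, p_0 = 39*1 + 0 = 39, q_0 = 39*0 + 1 = 1.
  i=1: a_1=5, p_1 = 5*39 + 1 = 196, q_1 = 5*1 + 0 = 5.
  i=2: a_2=1, p_2 = 1*196 + 39 = 235, q_2 = 1*5 + 1 = 6.
  i=3: a_3=1, p_3 = 1*235 + 196 = 431, q_3 = 1*6 + 5 = 11.
  i=4: a_4=2, p_4 = 2*431 + 235 = 1097, q_4 = 2*11 + 6 = 28.
  i=5: a_5=2, p_5 = 2*1097 + 431 = 2625, q_5 = 2*28 + 11 = 67.
  i=6: a_6=7, p_6 = 7*2625 + 1097 = 19472, q_6 = 7*67 + 28 = 497.
  i=7: a_7=2, p_7 = 2*19472 + 2625 = 41569, q_7 = 2*497 + 67 = 1061.
  i=8: a_8=2, p_8 = 2*41569 + 19472 = 102610, q_8 = 2*1061 + 497 = 2619.
  i=9: a_9=1, p_9 = 1*102610 + 41569 = 144179, q_9 = 1*2619 + 1061 = 3680.
  i=10: a_10=1, p_10 = 1*144179 + 102610 = 246789, q_10 = 1*3680 + 2619 = 6299.
  i=11: a_11=5, p_11 = 5*246789 + 144179 = 1378124, q_11 = 5*6299 + 3680 = 35175.
Check: 1378124^2 - 1535*35175^2 = 1899225759376 - 1899225759375 = 1, so (x, y) = (1378124, 35175) solves the equation, and by the theorem it is the least positive solution.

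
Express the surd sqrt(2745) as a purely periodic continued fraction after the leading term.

[52; (2, 1, 1, 4, 1, 10, 1, 4, 1, 1, 2, 104)]

Write x_i = (sqrt(2745) + m_i)/d_i with (m_0, d_0) = (0, 1). a_0 = floor(sqrt(2745)) = 52, since 52^2 = 2704 <= 2745 < 2809 = 53^2.
Iterate m_{i+1} = d_i*a_i - m_i, d_{i+1} = (2745 - m_{i+1}^2)/d_i, a_{i+1} = floor((a_0 + m_{i+1})/d_{i+1}):
  m_1 = 1*52 - 0 = 52, d_1 = (2745 - 52^2)/1 = 41/1 = 41, a_1 = floor((52 + 52)/41) = 2.
  m_2 = 41*2 - 52 = 30, d_2 = (2745 - 30^2)/41 = 1845/41 = 45, a_2 = floor((52 + 30)/45) = 1.
  m_3 = 45*1 - 30 = 15, d_3 = (2745 - 15^2)/45 = 2520/45 = 56, a_3 = floor((52 + 15)/56) = 1.
  m_4 = 56*1 - 15 = 41, d_4 = (2745 - 41^2)/56 = 1064/56 = 19, a_4 = floor((52 + 41)/19) = 4.
  m_5 = 19*4 - 41 = 35, d_5 = (2745 - 35^2)/19 = 1520/19 = 80, a_5 = floor((52 + 35)/80) = 1.
  m_6 = 80*1 - 35 = 45, d_6 = (2745 - 45^2)/80 = 720/80 = 9, a_6 = floor((52 + 45)/9) = 10.
  m_7 = 9*10 - 45 = 45, d_7 = (2745 - 45^2)/9 = 720/9 = 80, a_7 = floor((52 + 45)/80) = 1.
  m_8 = 80*1 - 45 = 35, d_8 = (2745 - 35^2)/80 = 1520/80 = 19, a_8 = floor((52 + 35)/19) = 4.
  m_9 = 19*4 - 35 = 41, d_9 = (2745 - 41^2)/19 = 1064/19 = 56, a_9 = floor((52 + 41)/56) = 1.
  m_10 = 56*1 - 41 = 15, d_10 = (2745 - 15^2)/56 = 2520/56 = 45, a_10 = floor((52 + 15)/45) = 1.
  m_11 = 45*1 - 15 = 30, d_11 = (2745 - 30^2)/45 = 1845/45 = 41, a_11 = floor((52 + 30)/41) = 2.
  m_12 = 41*2 - 30 = 52, d_12 = (2745 - 52^2)/41 = 41/41 = 1, a_12 = floor((52 + 52)/1) = 104.
  m_13 = 1*104 - 52 = 52, d_13 = (2745 - 52^2)/1 = 41/1 = 41: (m_13, d_13) = (m_1, d_1) = (52, 41), so from here the quotients repeat a_1, ..., a_12; the period length is 12.
Hence the expansion of sqrt(2745) is a_0 = 52 followed by the repeating block 2, 1, 1, 4, 1, 10, 1, 4, 1, 1, 2, 104 (period 12).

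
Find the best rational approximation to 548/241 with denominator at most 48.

Expand x = 548/241 as a continued fraction with the Euclidean algorithm:
  548 = 2*241 + 66, so a_0 = 2.
  241 = 3*66 + 43, so a_1 = 3.
  66 = 1*43 + 23, so a_2 = 1.
  43 = 1*23 + 20, so a_3 = 1.
  23 = 1*20 + 3, so a_4 = 1.
  20 = 6*3 + 2, so a_5 = 6.
  3 = 1*2 + 1, so a_6 = 1.
  2 = 2*1 + 0, so a_7 = 2.
so x = [2; 3, 1, 1, 1, 6, 1, 2].
Convergents (p_i = a_i*p_{i-1} + p_{i-2}, q_i = a_i*q_{i-1} + q_{i-2} with p_{-2}=0, p_{-1}=1, q_{-2}=1, q_{-1}=0), until the denominator exceeds 48:
  i=0: a_0=2, p_0 = 2*1 + 0 = 2, q_0 = 2*0 + 1 = 1.
  i=1: a_1=3, p_1 = 3*2 + 1 = 7, q_1 = 3*1 + 0 = 3.
  i=2: a_2=1, p_2 = 1*7 + 2 = 9, q_2 = 1*3 + 1 = 4.
  i=3: a_3=1, p_3 = 1*9 + 7 = 16, q_3 = 1*4 + 3 = 7.
  i=4: a_4=1, p_4 = 1*16 + 9 = 25, q_4 = 1*7 + 4 = 11.
  i=5: a_5=6, p_5 = 6*25 + 16 = 166, q_5 = 6*11 + 7 = 73.
q_5 = 73 > 48, so the last convergent with denominator <= 48 is p_4/q_4 = 25/11.
The closest fraction with denominator <= 48 is either p_4/q_4 or the intermediate fraction (k*p_4 + p_3)/(k*q_4 + q_3) with the largest k >= 1 whose denominator stays <= 48; these approach x as k grows, and every other convergent or intermediate fraction in range is farther away.
Largest k: floor((48 - q_3)/q_4) = floor((48 - 7)/11) = 3.
That gives (3*25 + 16)/(3*11 + 7) = 91/40.
Compare the errors: |x - 25/11| = |548*11 - 25*241|/(241*11) = 3/2651, and |x - 91/40| = |548*40 - 91*241|/(241*40) = 11/9640.
Cross-multiplying, 3*9640 = 28920 < 29161 = 11*2651, so 3/2651 is smaller: the convergent 25/11 is closer to x than 91/40.

25/11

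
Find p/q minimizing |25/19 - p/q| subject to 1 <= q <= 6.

4/3

Expand x = 25/19 as a continued fraction with the Euclidean algorithm:
  25 = 1*19 + 6, so a_0 = 1.
  19 = 3*6 + 1, so a_1 = 3.
  6 = 6*1 + 0, so a_2 = 6.
so x = [1; 3, 6].
Convergents (p_i = a_i*p_{i-1} + p_{i-2}, q_i = a_i*q_{i-1} + q_{i-2} with p_{-2}=0, p_{-1}=1, q_{-2}=1, q_{-1}=0), until the denominator exceeds 6:
  i=0: a_0=1, p_0 = 1*1 + 0 = 1, q_0 = 1*0 + 1 = 1.
  i=1: a_1=3, p_1 = 3*1 + 1 = 4, q_1 = 3*1 + 0 = 3.
  i=2: a_2=6, p_2 = 6*4 + 1 = 25, q_2 = 6*3 + 1 = 19.
q_2 = 19 > 6, so the last convergent with denominator <= 6 is p_1/q_1 = 4/3.
The closest fraction with denominator <= 6 is either p_1/q_1 or the intermediate fraction (k*p_1 + p_0)/(k*q_1 + q_0) with the largest k >= 1 whose denominator stays <= 6; these approach x as k grows, and every other convergent or intermediate fraction in range is farther away.
Largest k: floor((6 - q_0)/q_1) = floor((6 - 1)/3) = 1.
That gives (1*4 + 1)/(1*3 + 1) = 5/4.
Compare the errors: |x - 4/3| = |25*3 - 4*19|/(19*3) = 1/57, and |x - 5/4| = |25*4 - 5*19|/(19*4) = 5/76.
Cross-multiplying, 1*76 = 76 < 285 = 5*57, so 1/57 is smaller: the convergent 4/3 is closer to x than 5/4.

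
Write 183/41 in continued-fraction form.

[4; 2, 6, 3]

Run the Euclidean algorithm on 183 and 41; the successive quotients are the partial quotients a_0, a_1, ... (each step inverts the fractional part left over by the previous one):
  183 = 4*41 + 19, so a_0 = 4.
  41 = 2*19 + 3, so a_1 = 2.
  19 = 6*3 + 1, so a_2 = 6.
  3 = 3*1 + 0, so a_3 = 3.
The remainder reaches 0 after 4 divisions, so the expansion has 4 partial quotients, read off in order.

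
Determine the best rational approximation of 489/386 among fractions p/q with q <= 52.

19/15

Expand x = 489/386 as a continued fraction with the Euclidean algorithm:
  489 = 1*386 + 103, so a_0 = 1.
  386 = 3*103 + 77, so a_1 = 3.
  103 = 1*77 + 26, so a_2 = 1.
  77 = 2*26 + 25, so a_3 = 2.
  26 = 1*25 + 1, so a_4 = 1.
  25 = 25*1 + 0, so a_5 = 25.
so x = [1; 3, 1, 2, 1, 25].
Convergents (p_i = a_i*p_{i-1} + p_{i-2}, q_i = a_i*q_{i-1} + q_{i-2} with p_{-2}=0, p_{-1}=1, q_{-2}=1, q_{-1}=0), until the denominator exceeds 52:
  i=0: a_0=1, p_0 = 1*1 + 0 = 1, q_0 = 1*0 + 1 = 1.
  i=1: a_1=3, p_1 = 3*1 + 1 = 4, q_1 = 3*1 + 0 = 3.
  i=2: a_2=1, p_2 = 1*4 + 1 = 5, q_2 = 1*3 + 1 = 4.
  i=3: a_3=2, p_3 = 2*5 + 4 = 14, q_3 = 2*4 + 3 = 11.
  i=4: a_4=1, p_4 = 1*14 + 5 = 19, q_4 = 1*11 + 4 = 15.
  i=5: a_5=25, p_5 = 25*19 + 14 = 489, q_5 = 25*15 + 11 = 386.
q_5 = 386 > 52, so the last convergent with denominator <= 52 is p_4/q_4 = 19/15.
The closest fraction with denominator <= 52 is either p_4/q_4 or the intermediate fraction (k*p_4 + p_3)/(k*q_4 + q_3) with the largest k >= 1 whose denominator stays <= 52; these approach x as k grows, and every other convergent or intermediate fraction in range is farther away.
Largest k: floor((52 - q_3)/q_4) = floor((52 - 11)/15) = 2.
That gives (2*19 + 14)/(2*15 + 11) = 52/41.
Compare the errors: |x - 19/15| = |489*15 - 19*386|/(386*15) = 1/5790, and |x - 52/41| = |489*41 - 52*386|/(386*41) = 23/15826.
Cross-multiplying, 1*15826 = 15826 < 133170 = 23*5790, so 1/5790 is smaller: the convergent 19/15 is closer to x than 52/41.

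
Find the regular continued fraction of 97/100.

[0; 1, 32, 3]

Run the Euclidean algorithm on 97 and 100; the successive quotients are the partial quotients a_0, a_1, ... (each step inverts the fractional part left over by the previous one):
  97 = 0*100 + 97, so a_0 = 0.
  100 = 1*97 + 3, so a_1 = 1.
  97 = 32*3 + 1, so a_2 = 32.
  3 = 3*1 + 0, so a_3 = 3.
The remainder reaches 0 after 4 divisions, so the expansion has 4 partial quotients, read off in order.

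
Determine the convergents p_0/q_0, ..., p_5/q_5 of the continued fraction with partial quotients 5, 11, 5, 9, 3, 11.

5/1, 56/11, 285/56, 2621/515, 8148/1601, 92249/18126

Using the convergent recurrence p_i = a_i*p_{i-1} + p_{i-2}, q_i = a_i*q_{i-1} + q_{i-2} with p_{-2}=0, p_{-1}=1, q_{-2}=1, q_{-1}=0:
  i=0: a_0=5, p_0 = 5*1 + 0 = 5, q_0 = 5*0 + 1 = 1.
  i=1: a_1=11, p_1 = 11*5 + 1 = 56, q_1 = 11*1 + 0 = 11.
  i=2: a_2=5, p_2 = 5*56 + 5 = 285, q_2 = 5*11 + 1 = 56.
  i=3: a_3=9, p_3 = 9*285 + 56 = 2621, q_3 = 9*56 + 11 = 515.
  i=4: a_4=3, p_4 = 3*2621 + 285 = 8148, q_4 = 3*515 + 56 = 1601.
  i=5: a_5=11, p_5 = 11*8148 + 2621 = 92249, q_5 = 11*1601 + 515 = 18126.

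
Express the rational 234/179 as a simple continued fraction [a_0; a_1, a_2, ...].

Run the Euclidean algorithm on 234 and 179; the successive quotients are the partial quotients a_0, a_1, ... (each step inverts the fractional part left over by the previous one):
  234 = 1*179 + 55, so a_0 = 1.
  179 = 3*55 + 14, so a_1 = 3.
  55 = 3*14 + 13, so a_2 = 3.
  14 = 1*13 + 1, so a_3 = 1.
  13 = 13*1 + 0, so a_4 = 13.
The remainder reaches 0 after 5 divisions, so the expansion has 5 partial quotients, read off in order.

[1; 3, 3, 1, 13]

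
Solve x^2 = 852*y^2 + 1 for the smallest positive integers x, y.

(x, y) = (194399, 6660)

First expand sqrt(852) as a continued fraction. With x_i = (sqrt(852) + m_i)/d_i and (m_0, d_0) = (0, 1): a_0 = floor(sqrt(852)) = 29, since 29^2 = 841 <= 852 < 900 = 30^2.
Iterate m_{i+1} = d_i*a_i - m_i, d_{i+1} = (852 - m_{i+1}^2)/d_i, a_{i+1} = floor((a_0 + m_{i+1})/d_{i+1}):
  m_1 = 1*29 - 0 = 29, d_1 = (852 - 29^2)/1 = 11/1 = 11, a_1 = floor((29 + 29)/11) = 5.
  m_2 = 11*5 - 29 = 26, d_2 = (852 - 26^2)/11 = 176/11 = 16, a_2 = floor((29 + 26)/16) = 3.
  m_3 = 16*3 - 26 = 22, d_3 = (852 - 22^2)/16 = 368/16 = 23, a_3 = floor((29 + 22)/23) = 2.
  m_4 = 23*2 - 22 = 24, d_4 = (852 - 24^2)/23 = 276/23 = 12, a_4 = floor((29 + 24)/12) = 4.
  m_5 = 12*4 - 24 = 24, d_5 = (852 - 24^2)/12 = 276/12 = 23, a_5 = floor((29 + 24)/23) = 2.
  m_6 = 23*2 - 24 = 22, d_6 = (852 - 22^2)/23 = 368/23 = 16, a_6 = floor((29 + 22)/16) = 3.
  m_7 = 16*3 - 22 = 26, d_7 = (852 - 26^2)/16 = 176/16 = 11, a_7 = floor((29 + 26)/11) = 5.
  m_8 = 11*5 - 26 = 29, d_8 = (852 - 29^2)/11 = 11/11 = 1, a_8 = floor((29 + 29)/1) = 58.
  m_9 = 1*58 - 29 = 29, d_9 = (852 - 29^2)/1 = 11/1 = 11: (m_9, d_9) = (m_1, d_1) = (29, 11), so from here the quotients repeat a_1, ..., a_8; the period length is 8.
So sqrt(852) = [29; (5, 3, 2, 4, 2, 3, 5, 58)] with period length k = 8.
k is even, so the fundamental solution of x^2 - 852y^2 = 1 is (p_{k-1}, q_{k-1}) = (p_7, q_7); compute convergents through index 7.
Convergents (p_i = a_i*p_{i-1} + p_{i-2}, q_i = a_i*q_{i-1} + q_{i-2} with p_{-2}=0, p_{-1}=1, q_{-2}=1, q_{-1}=0):
  i=0: a_0=29, p_0 = 29*1 + 0 = 29, q_0 = 29*0 + 1 = 1.
  i=1: a_1=5, p_1 = 5*29 + 1 = 146, q_1 = 5*1 + 0 = 5.
  i=2: a_2=3, p_2 = 3*146 + 29 = 467, q_2 = 3*5 + 1 = 16.
  i=3: a_3=2, p_3 = 2*467 + 146 = 1080, q_3 = 2*16 + 5 = 37.
  i=4: a_4=4, p_4 = 4*1080 + 467 = 4787, q_4 = 4*37 + 16 = 164.
  i=5: a_5=2, p_5 = 2*4787 + 1080 = 10654, q_5 = 2*164 + 37 = 365.
  i=6: a_6=3, p_6 = 3*10654 + 4787 = 36749, q_6 = 3*365 + 164 = 1259.
  i=7: a_7=5, p_7 = 5*36749 + 10654 = 194399, q_7 = 5*1259 + 365 = 6660.
Check: 194399^2 - 852*6660^2 = 37790971201 - 37790971200 = 1, so (x, y) = (194399, 6660) solves the equation, and by the theorem it is the least positive solution.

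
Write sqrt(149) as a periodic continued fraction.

Write x_i = (sqrt(149) + m_i)/d_i with (m_0, d_0) = (0, 1). a_0 = floor(sqrt(149)) = 12, since 12^2 = 144 <= 149 < 169 = 13^2.
Iterate m_{i+1} = d_i*a_i - m_i, d_{i+1} = (149 - m_{i+1}^2)/d_i, a_{i+1} = floor((a_0 + m_{i+1})/d_{i+1}):
  m_1 = 1*12 - 0 = 12, d_1 = (149 - 12^2)/1 = 5/1 = 5, a_1 = floor((12 + 12)/5) = 4.
  m_2 = 5*4 - 12 = 8, d_2 = (149 - 8^2)/5 = 85/5 = 17, a_2 = floor((12 + 8)/17) = 1.
  m_3 = 17*1 - 8 = 9, d_3 = (149 - 9^2)/17 = 68/17 = 4, a_3 = floor((12 + 9)/4) = 5.
  m_4 = 4*5 - 9 = 11, d_4 = (149 - 11^2)/4 = 28/4 = 7, a_4 = floor((12 + 11)/7) = 3.
  m_5 = 7*3 - 11 = 10, d_5 = (149 - 10^2)/7 = 49/7 = 7, a_5 = floor((12 + 10)/7) = 3.
  m_6 = 7*3 - 10 = 11, d_6 = (149 - 11^2)/7 = 28/7 = 4, a_6 = floor((12 + 11)/4) = 5.
  m_7 = 4*5 - 11 = 9, d_7 = (149 - 9^2)/4 = 68/4 = 17, a_7 = floor((12 + 9)/17) = 1.
  m_8 = 17*1 - 9 = 8, d_8 = (149 - 8^2)/17 = 85/17 = 5, a_8 = floor((12 + 8)/5) = 4.
  m_9 = 5*4 - 8 = 12, d_9 = (149 - 12^2)/5 = 5/5 = 1, a_9 = floor((12 + 12)/1) = 24.
  m_10 = 1*24 - 12 = 12, d_10 = (149 - 12^2)/1 = 5/1 = 5: (m_10, d_10) = (m_1, d_1) = (12, 5), so from here the quotients repeat a_1, ..., a_9; the period length is 9.
Hence the expansion of sqrt(149) is a_0 = 12 followed by the repeating block 4, 1, 5, 3, 3, 5, 1, 4, 24 (period 9).

[12; (4, 1, 5, 3, 3, 5, 1, 4, 24)]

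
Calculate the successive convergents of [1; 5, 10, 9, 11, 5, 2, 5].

1/1, 6/5, 61/51, 555/464, 6166/5155, 31385/26239, 68936/57633, 376065/314404

Using the convergent recurrence p_i = a_i*p_{i-1} + p_{i-2}, q_i = a_i*q_{i-1} + q_{i-2} with p_{-2}=0, p_{-1}=1, q_{-2}=1, q_{-1}=0:
  i=0: a_0=1, p_0 = 1*1 + 0 = 1, q_0 = 1*0 + 1 = 1.
  i=1: a_1=5, p_1 = 5*1 + 1 = 6, q_1 = 5*1 + 0 = 5.
  i=2: a_2=10, p_2 = 10*6 + 1 = 61, q_2 = 10*5 + 1 = 51.
  i=3: a_3=9, p_3 = 9*61 + 6 = 555, q_3 = 9*51 + 5 = 464.
  i=4: a_4=11, p_4 = 11*555 + 61 = 6166, q_4 = 11*464 + 51 = 5155.
  i=5: a_5=5, p_5 = 5*6166 + 555 = 31385, q_5 = 5*5155 + 464 = 26239.
  i=6: a_6=2, p_6 = 2*31385 + 6166 = 68936, q_6 = 2*26239 + 5155 = 57633.
  i=7: a_7=5, p_7 = 5*68936 + 31385 = 376065, q_7 = 5*57633 + 26239 = 314404.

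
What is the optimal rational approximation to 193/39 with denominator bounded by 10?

49/10

Expand x = 193/39 as a continued fraction with the Euclidean algorithm:
  193 = 4*39 + 37, so a_0 = 4.
  39 = 1*37 + 2, so a_1 = 1.
  37 = 18*2 + 1, so a_2 = 18.
  2 = 2*1 + 0, so a_3 = 2.
so x = [4; 1, 18, 2].
Convergents (p_i = a_i*p_{i-1} + p_{i-2}, q_i = a_i*q_{i-1} + q_{i-2} with p_{-2}=0, p_{-1}=1, q_{-2}=1, q_{-1}=0), until the denominator exceeds 10:
  i=0: a_0=4, p_0 = 4*1 + 0 = 4, q_0 = 4*0 + 1 = 1.
  i=1: a_1=1, p_1 = 1*4 + 1 = 5, q_1 = 1*1 + 0 = 1.
  i=2: a_2=18, p_2 = 18*5 + 4 = 94, q_2 = 18*1 + 1 = 19.
q_2 = 19 > 10, so the last convergent with denominator <= 10 is p_1/q_1 = 5/1.
The closest fraction with denominator <= 10 is either p_1/q_1 or the intermediate fraction (k*p_1 + p_0)/(k*q_1 + q_0) with the largest k >= 1 whose denominator stays <= 10; these approach x as k grows, and every other convergent or intermediate fraction in range is farther away.
Largest k: floor((10 - q_0)/q_1) = floor((10 - 1)/1) = 9.
That gives (9*5 + 4)/(9*1 + 1) = 49/10.
Compare the errors: |x - 5/1| = |193*1 - 5*39|/(39*1) = 2/39, and |x - 49/10| = |193*10 - 49*39|/(39*10) = 19/390.
Cross-multiplying, 19*39 = 741 < 780 = 2*390, so 19/390 is smaller: the intermediate fraction 49/10 is closer to x than 5/1.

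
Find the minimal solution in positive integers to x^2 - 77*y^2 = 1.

First expand sqrt(77) as a continued fraction. With x_i = (sqrt(77) + m_i)/d_i and (m_0, d_0) = (0, 1): a_0 = floor(sqrt(77)) = 8, since 8^2 = 64 <= 77 < 81 = 9^2.
Iterate m_{i+1} = d_i*a_i - m_i, d_{i+1} = (77 - m_{i+1}^2)/d_i, a_{i+1} = floor((a_0 + m_{i+1})/d_{i+1}):
  m_1 = 1*8 - 0 = 8, d_1 = (77 - 8^2)/1 = 13/1 = 13, a_1 = floor((8 + 8)/13) = 1.
  m_2 = 13*1 - 8 = 5, d_2 = (77 - 5^2)/13 = 52/13 = 4, a_2 = floor((8 + 5)/4) = 3.
  m_3 = 4*3 - 5 = 7, d_3 = (77 - 7^2)/4 = 28/4 = 7, a_3 = floor((8 + 7)/7) = 2.
  m_4 = 7*2 - 7 = 7, d_4 = (77 - 7^2)/7 = 28/7 = 4, a_4 = floor((8 + 7)/4) = 3.
  m_5 = 4*3 - 7 = 5, d_5 = (77 - 5^2)/4 = 52/4 = 13, a_5 = floor((8 + 5)/13) = 1.
  m_6 = 13*1 - 5 = 8, d_6 = (77 - 8^2)/13 = 13/13 = 1, a_6 = floor((8 + 8)/1) = 16.
  m_7 = 1*16 - 8 = 8, d_7 = (77 - 8^2)/1 = 13/1 = 13: (m_7, d_7) = (m_1, d_1) = (8, 13), so from here the quotients repeat a_1, ..., a_6; the period length is 6.
So sqrt(77) = [8; (1, 3, 2, 3, 1, 16)] with period length k = 6.
k is even, so the fundamental solution of x^2 - 77y^2 = 1 is (p_{k-1}, q_{k-1}) = (p_5, q_5); compute convergents through index 5.
Convergents (p_i = a_i*p_{i-1} + p_{i-2}, q_i = a_i*q_{i-1} + q_{i-2} with p_{-2}=0, p_{-1}=1, q_{-2}=1, q_{-1}=0):
  i=0: a_0=8, p_0 = 8*1 + 0 = 8, q_0 = 8*0 + 1 = 1.
  i=1: a_1=1, p_1 = 1*8 + 1 = 9, q_1 = 1*1 + 0 = 1.
  i=2: a_2=3, p_2 = 3*9 + 8 = 35, q_2 = 3*1 + 1 = 4.
  i=3: a_3=2, p_3 = 2*35 + 9 = 79, q_3 = 2*4 + 1 = 9.
  i=4: a_4=3, p_4 = 3*79 + 35 = 272, q_4 = 3*9 + 4 = 31.
  i=5: a_5=1, p_5 = 1*272 + 79 = 351, q_5 = 1*31 + 9 = 40.
Check: 351^2 - 77*40^2 = 123201 - 123200 = 1, so (x, y) = (351, 40) solves the equation, and by the theorem it is the least positive solution.

(x, y) = (351, 40)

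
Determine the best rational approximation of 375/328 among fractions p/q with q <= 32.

Expand x = 375/328 as a continued fraction with the Euclidean algorithm:
  375 = 1*328 + 47, so a_0 = 1.
  328 = 6*47 + 46, so a_1 = 6.
  47 = 1*46 + 1, so a_2 = 1.
  46 = 46*1 + 0, so a_3 = 46.
so x = [1; 6, 1, 46].
Convergents (p_i = a_i*p_{i-1} + p_{i-2}, q_i = a_i*q_{i-1} + q_{i-2} with p_{-2}=0, p_{-1}=1, q_{-2}=1, q_{-1}=0), until the denominator exceeds 32:
  i=0: a_0=1, p_0 = 1*1 + 0 = 1, q_0 = 1*0 + 1 = 1.
  i=1: a_1=6, p_1 = 6*1 + 1 = 7, q_1 = 6*1 + 0 = 6.
  i=2: a_2=1, p_2 = 1*7 + 1 = 8, q_2 = 1*6 + 1 = 7.
  i=3: a_3=46, p_3 = 46*8 + 7 = 375, q_3 = 46*7 + 6 = 328.
q_3 = 328 > 32, so the last convergent with denominator <= 32 is p_2/q_2 = 8/7.
The closest fraction with denominator <= 32 is either p_2/q_2 or the intermediate fraction (k*p_2 + p_1)/(k*q_2 + q_1) with the largest k >= 1 whose denominator stays <= 32; these approach x as k grows, and every other convergent or intermediate fraction in range is farther away.
Largest k: floor((32 - q_1)/q_2) = floor((32 - 6)/7) = 3.
That gives (3*8 + 7)/(3*7 + 6) = 31/27.
Compare the errors: |x - 8/7| = |375*7 - 8*328|/(328*7) = 1/2296, and |x - 31/27| = |375*27 - 31*328|/(328*27) = 43/8856.
Cross-multiplying, 1*8856 = 8856 < 98728 = 43*2296, so 1/2296 is smaller: the convergent 8/7 is closer to x than 31/27.

8/7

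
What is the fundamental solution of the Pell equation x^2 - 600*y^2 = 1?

First expand sqrt(600) as a continued fraction. With x_i = (sqrt(600) + m_i)/d_i and (m_0, d_0) = (0, 1): a_0 = floor(sqrt(600)) = 24, since 24^2 = 576 <= 600 < 625 = 25^2.
Iterate m_{i+1} = d_i*a_i - m_i, d_{i+1} = (600 - m_{i+1}^2)/d_i, a_{i+1} = floor((a_0 + m_{i+1})/d_{i+1}):
  m_1 = 1*24 - 0 = 24, d_1 = (600 - 24^2)/1 = 24/1 = 24, a_1 = floor((24 + 24)/24) = 2.
  m_2 = 24*2 - 24 = 24, d_2 = (600 - 24^2)/24 = 24/24 = 1, a_2 = floor((24 + 24)/1) = 48.
  m_3 = 1*48 - 24 = 24, d_3 = (600 - 24^2)/1 = 24/1 = 24: (m_3, d_3) = (m_1, d_1) = (24, 24), so from here the quotients repeat a_1, a_2; the period length is 2.
So sqrt(600) = [24; (2, 48)] with period length k = 2.
k is even, so the fundamental solution of x^2 - 600y^2 = 1 is (p_{k-1}, q_{k-1}) = (p_1, q_1); compute convergents through index 1.
Convergents (p_i = a_i*p_{i-1} + p_{i-2}, q_i = a_i*q_{i-1} + q_{i-2} with p_{-2}=0, p_{-1}=1, q_{-2}=1, q_{-1}=0):
  i=0: a_0=24, p_0 = 24*1 + 0 = 24, q_0 = 24*0 + 1 = 1.
  i=1: a_1=2, p_1 = 2*24 + 1 = 49, q_1 = 2*1 + 0 = 2.
Check: 49^2 - 600*2^2 = 2401 - 2400 = 1, so (x, y) = (49, 2) solves the equation, and by the theorem it is the least positive solution.

(x, y) = (49, 2)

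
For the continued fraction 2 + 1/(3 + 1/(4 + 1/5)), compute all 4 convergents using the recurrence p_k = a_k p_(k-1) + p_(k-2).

2/1, 7/3, 30/13, 157/68

Using the convergent recurrence p_i = a_i*p_{i-1} + p_{i-2}, q_i = a_i*q_{i-1} + q_{i-2} with p_{-2}=0, p_{-1}=1, q_{-2}=1, q_{-1}=0:
  i=0: a_0=2, p_0 = 2*1 + 0 = 2, q_0 = 2*0 + 1 = 1.
  i=1: a_1=3, p_1 = 3*2 + 1 = 7, q_1 = 3*1 + 0 = 3.
  i=2: a_2=4, p_2 = 4*7 + 2 = 30, q_2 = 4*3 + 1 = 13.
  i=3: a_3=5, p_3 = 5*30 + 7 = 157, q_3 = 5*13 + 3 = 68.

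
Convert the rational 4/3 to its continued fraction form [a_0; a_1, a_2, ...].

[1; 3]

Run the Euclidean algorithm on 4 and 3; the successive quotients are the partial quotients a_0, a_1, ... (each step inverts the fractional part left over by the previous one):
  4 = 1*3 + 1, so a_0 = 1.
  3 = 3*1 + 0, so a_1 = 3.
The remainder reaches 0 after 2 divisions, so the expansion has 2 partial quotients, read off in order.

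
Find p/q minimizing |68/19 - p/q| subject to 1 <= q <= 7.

25/7

Expand x = 68/19 as a continued fraction with the Euclidean algorithm:
  68 = 3*19 + 11, so a_0 = 3.
  19 = 1*11 + 8, so a_1 = 1.
  11 = 1*8 + 3, so a_2 = 1.
  8 = 2*3 + 2, so a_3 = 2.
  3 = 1*2 + 1, so a_4 = 1.
  2 = 2*1 + 0, so a_5 = 2.
so x = [3; 1, 1, 2, 1, 2].
Convergents (p_i = a_i*p_{i-1} + p_{i-2}, q_i = a_i*q_{i-1} + q_{i-2} with p_{-2}=0, p_{-1}=1, q_{-2}=1, q_{-1}=0), until the denominator exceeds 7:
  i=0: a_0=3, p_0 = 3*1 + 0 = 3, q_0 = 3*0 + 1 = 1.
  i=1: a_1=1, p_1 = 1*3 + 1 = 4, q_1 = 1*1 + 0 = 1.
  i=2: a_2=1, p_2 = 1*4 + 3 = 7, q_2 = 1*1 + 1 = 2.
  i=3: a_3=2, p_3 = 2*7 + 4 = 18, q_3 = 2*2 + 1 = 5.
  i=4: a_4=1, p_4 = 1*18 + 7 = 25, q_4 = 1*5 + 2 = 7.
  i=5: a_5=2, p_5 = 2*25 + 18 = 68, q_5 = 2*7 + 5 = 19.
q_5 = 19 > 7, so the last convergent with denominator <= 7 is p_4/q_4 = 25/7.
The closest fraction with denominator <= 7 is either p_4/q_4 or the intermediate fraction (k*p_4 + p_3)/(k*q_4 + q_3) with the largest k >= 1 whose denominator stays <= 7; these approach x as k grows, and every other convergent or intermediate fraction in range is farther away.
Largest k: floor((7 - q_3)/q_4) = floor((7 - 5)/7) = 0.
Since k = 0, no intermediate fraction beyond p_4/q_4 has denominator <= 7, so the convergent 25/7 is the closest (its error is |68*7 - 25*19|/(19*7) = 1/133).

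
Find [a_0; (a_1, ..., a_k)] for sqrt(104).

Write x_i = (sqrt(104) + m_i)/d_i with (m_0, d_0) = (0, 1). a_0 = floor(sqrt(104)) = 10, since 10^2 = 100 <= 104 < 121 = 11^2.
Iterate m_{i+1} = d_i*a_i - m_i, d_{i+1} = (104 - m_{i+1}^2)/d_i, a_{i+1} = floor((a_0 + m_{i+1})/d_{i+1}):
  m_1 = 1*10 - 0 = 10, d_1 = (104 - 10^2)/1 = 4/1 = 4, a_1 = floor((10 + 10)/4) = 5.
  m_2 = 4*5 - 10 = 10, d_2 = (104 - 10^2)/4 = 4/4 = 1, a_2 = floor((10 + 10)/1) = 20.
  m_3 = 1*20 - 10 = 10, d_3 = (104 - 10^2)/1 = 4/1 = 4: (m_3, d_3) = (m_1, d_1) = (10, 4), so from here the quotients repeat a_1, a_2; the period length is 2.
Hence the expansion of sqrt(104) is a_0 = 10 followed by the repeating block 5, 20 (period 2).

[10; (5, 20)]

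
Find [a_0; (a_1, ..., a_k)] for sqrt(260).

[16; (8, 32)]

Write x_i = (sqrt(260) + m_i)/d_i with (m_0, d_0) = (0, 1). a_0 = floor(sqrt(260)) = 16, since 16^2 = 256 <= 260 < 289 = 17^2.
Iterate m_{i+1} = d_i*a_i - m_i, d_{i+1} = (260 - m_{i+1}^2)/d_i, a_{i+1} = floor((a_0 + m_{i+1})/d_{i+1}):
  m_1 = 1*16 - 0 = 16, d_1 = (260 - 16^2)/1 = 4/1 = 4, a_1 = floor((16 + 16)/4) = 8.
  m_2 = 4*8 - 16 = 16, d_2 = (260 - 16^2)/4 = 4/4 = 1, a_2 = floor((16 + 16)/1) = 32.
  m_3 = 1*32 - 16 = 16, d_3 = (260 - 16^2)/1 = 4/1 = 4: (m_3, d_3) = (m_1, d_1) = (16, 4), so from here the quotients repeat a_1, a_2; the period length is 2.
Hence the expansion of sqrt(260) is a_0 = 16 followed by the repeating block 8, 32 (period 2).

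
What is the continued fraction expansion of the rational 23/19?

Run the Euclidean algorithm on 23 and 19; the successive quotients are the partial quotients a_0, a_1, ... (each step inverts the fractional part left over by the previous one):
  23 = 1*19 + 4, so a_0 = 1.
  19 = 4*4 + 3, so a_1 = 4.
  4 = 1*3 + 1, so a_2 = 1.
  3 = 3*1 + 0, so a_3 = 3.
The remainder reaches 0 after 4 divisions, so the expansion has 4 partial quotients, read off in order.

[1; 4, 1, 3]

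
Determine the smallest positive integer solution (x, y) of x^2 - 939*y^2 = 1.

First expand sqrt(939) as a continued fraction. With x_i = (sqrt(939) + m_i)/d_i and (m_0, d_0) = (0, 1): a_0 = floor(sqrt(939)) = 30, since 30^2 = 900 <= 939 < 961 = 31^2.
Iterate m_{i+1} = d_i*a_i - m_i, d_{i+1} = (939 - m_{i+1}^2)/d_i, a_{i+1} = floor((a_0 + m_{i+1})/d_{i+1}):
  m_1 = 1*30 - 0 = 30, d_1 = (939 - 30^2)/1 = 39/1 = 39, a_1 = floor((30 + 30)/39) = 1.
  m_2 = 39*1 - 30 = 9, d_2 = (939 - 9^2)/39 = 858/39 = 22, a_2 = floor((30 + 9)/22) = 1.
  m_3 = 22*1 - 9 = 13, d_3 = (939 - 13^2)/22 = 770/22 = 35, a_3 = floor((30 + 13)/35) = 1.
  m_4 = 35*1 - 13 = 22, d_4 = (939 - 22^2)/35 = 455/35 = 13, a_4 = floor((30 + 22)/13) = 4.
  m_5 = 13*4 - 22 = 30, d_5 = (939 - 30^2)/13 = 39/13 = 3, a_5 = floor((30 + 30)/3) = 20.
  m_6 = 3*20 - 30 = 30, d_6 = (939 - 30^2)/3 = 39/3 = 13, a_6 = floor((30 + 30)/13) = 4.
  m_7 = 13*4 - 30 = 22, d_7 = (939 - 22^2)/13 = 455/13 = 35, a_7 = floor((30 + 22)/35) = 1.
  m_8 = 35*1 - 22 = 13, d_8 = (939 - 13^2)/35 = 770/35 = 22, a_8 = floor((30 + 13)/22) = 1.
  m_9 = 22*1 - 13 = 9, d_9 = (939 - 9^2)/22 = 858/22 = 39, a_9 = floor((30 + 9)/39) = 1.
  m_10 = 39*1 - 9 = 30, d_10 = (939 - 30^2)/39 = 39/39 = 1, a_10 = floor((30 + 30)/1) = 60.
  m_11 = 1*60 - 30 = 30, d_11 = (939 - 30^2)/1 = 39/1 = 39: (m_11, d_11) = (m_1, d_1) = (30, 39), so from here the quotients repeat a_1, ..., a_10; the period length is 10.
So sqrt(939) = [30; (1, 1, 1, 4, 20, 4, 1, 1, 1, 60)] with period length k = 10.
k is even, so the fundamental solution of x^2 - 939y^2 = 1 is (p_{k-1}, q_{k-1}) = (p_9, q_9); compute convergents through index 9.
Convergents (p_i = a_i*p_{i-1} + p_{i-2}, q_i = a_i*q_{i-1} + q_{i-2} with p_{-2}=0, p_{-1}=1, q_{-2}=1, q_{-1}=0):
  i=0: a_0=30, p_0 = 30*1 + 0 = 30, q_0 = 30*0 + 1 = 1.
  i=1: a_1=1, p_1 = 1*30 + 1 = 31, q_1 = 1*1 + 0 = 1.
  i=2: a_2=1, p_2 = 1*31 + 30 = 61, q_2 = 1*1 + 1 = 2.
  i=3: a_3=1, p_3 = 1*61 + 31 = 92, q_3 = 1*2 + 1 = 3.
  i=4: a_4=4, p_4 = 4*92 + 61 = 429, q_4 = 4*3 + 2 = 14.
  i=5: a_5=20, p_5 = 20*429 + 92 = 8672, q_5 = 20*14 + 3 = 283.
  i=6: a_6=4, p_6 = 4*8672 + 429 = 35117, q_6 = 4*283 + 14 = 1146.
  i=7: a_7=1, p_7 = 1*35117 + 8672 = 43789, q_7 = 1*1146 + 283 = 1429.
  i=8: a_8=1, p_8 = 1*43789 + 35117 = 78906, q_8 = 1*1429 + 1146 = 2575.
  i=9: a_9=1, p_9 = 1*78906 + 43789 = 122695, q_9 = 1*2575 + 1429 = 4004.
Check: 122695^2 - 939*4004^2 = 15054063025 - 15054063024 = 1, so (x, y) = (122695, 4004) solves the equation, and by the theorem it is the least positive solution.

(x, y) = (122695, 4004)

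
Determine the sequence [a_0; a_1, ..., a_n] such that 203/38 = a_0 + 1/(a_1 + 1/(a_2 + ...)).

Run the Euclidean algorithm on 203 and 38; the successive quotients are the partial quotients a_0, a_1, ... (each step inverts the fractional part left over by the previous one):
  203 = 5*38 + 13, so a_0 = 5.
  38 = 2*13 + 12, so a_1 = 2.
  13 = 1*12 + 1, so a_2 = 1.
  12 = 12*1 + 0, so a_3 = 12.
The remainder reaches 0 after 4 divisions, so the expansion has 4 partial quotients, read off in order.

[5; 2, 1, 12]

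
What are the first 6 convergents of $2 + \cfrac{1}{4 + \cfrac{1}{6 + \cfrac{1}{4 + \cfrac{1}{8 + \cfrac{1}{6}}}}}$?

Using the convergent recurrence p_i = a_i*p_{i-1} + p_{i-2}, q_i = a_i*q_{i-1} + q_{i-2} with p_{-2}=0, p_{-1}=1, q_{-2}=1, q_{-1}=0:
  i=0: a_0=2, p_0 = 2*1 + 0 = 2, q_0 = 2*0 + 1 = 1.
  i=1: a_1=4, p_1 = 4*2 + 1 = 9, q_1 = 4*1 + 0 = 4.
  i=2: a_2=6, p_2 = 6*9 + 2 = 56, q_2 = 6*4 + 1 = 25.
  i=3: a_3=4, p_3 = 4*56 + 9 = 233, q_3 = 4*25 + 4 = 104.
  i=4: a_4=8, p_4 = 8*233 + 56 = 1920, q_4 = 8*104 + 25 = 857.
  i=5: a_5=6, p_5 = 6*1920 + 233 = 11753, q_5 = 6*857 + 104 = 5246.

2/1, 9/4, 56/25, 233/104, 1920/857, 11753/5246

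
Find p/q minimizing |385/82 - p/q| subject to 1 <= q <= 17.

Expand x = 385/82 as a continued fraction with the Euclidean algorithm:
  385 = 4*82 + 57, so a_0 = 4.
  82 = 1*57 + 25, so a_1 = 1.
  57 = 2*25 + 7, so a_2 = 2.
  25 = 3*7 + 4, so a_3 = 3.
  7 = 1*4 + 3, so a_4 = 1.
  4 = 1*3 + 1, so a_5 = 1.
  3 = 3*1 + 0, so a_6 = 3.
so x = [4; 1, 2, 3, 1, 1, 3].
Convergents (p_i = a_i*p_{i-1} + p_{i-2}, q_i = a_i*q_{i-1} + q_{i-2} with p_{-2}=0, p_{-1}=1, q_{-2}=1, q_{-1}=0), until the denominator exceeds 17:
  i=0: a_0=4, p_0 = 4*1 + 0 = 4, q_0 = 4*0 + 1 = 1.
  i=1: a_1=1, p_1 = 1*4 + 1 = 5, q_1 = 1*1 + 0 = 1.
  i=2: a_2=2, p_2 = 2*5 + 4 = 14, q_2 = 2*1 + 1 = 3.
  i=3: a_3=3, p_3 = 3*14 + 5 = 47, q_3 = 3*3 + 1 = 10.
  i=4: a_4=1, p_4 = 1*47 + 14 = 61, q_4 = 1*10 + 3 = 13.
  i=5: a_5=1, p_5 = 1*61 + 47 = 108, q_5 = 1*13 + 10 = 23.
q_5 = 23 > 17, so the last convergent with denominator <= 17 is p_4/q_4 = 61/13.
The closest fraction with denominator <= 17 is either p_4/q_4 or the intermediate fraction (k*p_4 + p_3)/(k*q_4 + q_3) with the largest k >= 1 whose denominator stays <= 17; these approach x as k grows, and every other convergent or intermediate fraction in range is farther away.
Largest k: floor((17 - q_3)/q_4) = floor((17 - 10)/13) = 0.
Since k = 0, no intermediate fraction beyond p_4/q_4 has denominator <= 17, so the convergent 61/13 is the closest (its error is |385*13 - 61*82|/(82*13) = 3/1066).

61/13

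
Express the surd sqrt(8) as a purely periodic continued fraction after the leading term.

[2; (1, 4)]

Write x_i = (sqrt(8) + m_i)/d_i with (m_0, d_0) = (0, 1). a_0 = floor(sqrt(8)) = 2, since 2^2 = 4 <= 8 < 9 = 3^2.
Iterate m_{i+1} = d_i*a_i - m_i, d_{i+1} = (8 - m_{i+1}^2)/d_i, a_{i+1} = floor((a_0 + m_{i+1})/d_{i+1}):
  m_1 = 1*2 - 0 = 2, d_1 = (8 - 2^2)/1 = 4/1 = 4, a_1 = floor((2 + 2)/4) = 1.
  m_2 = 4*1 - 2 = 2, d_2 = (8 - 2^2)/4 = 4/4 = 1, a_2 = floor((2 + 2)/1) = 4.
  m_3 = 1*4 - 2 = 2, d_3 = (8 - 2^2)/1 = 4/1 = 4: (m_3, d_3) = (m_1, d_1) = (2, 4), so from here the quotients repeat a_1, a_2; the period length is 2.
Hence the expansion of sqrt(8) is a_0 = 2 followed by the repeating block 1, 4 (period 2).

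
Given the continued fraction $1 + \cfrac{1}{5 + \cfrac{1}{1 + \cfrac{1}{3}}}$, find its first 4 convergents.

1/1, 6/5, 7/6, 27/23

Using the convergent recurrence p_i = a_i*p_{i-1} + p_{i-2}, q_i = a_i*q_{i-1} + q_{i-2} with p_{-2}=0, p_{-1}=1, q_{-2}=1, q_{-1}=0:
  i=0: a_0=1, p_0 = 1*1 + 0 = 1, q_0 = 1*0 + 1 = 1.
  i=1: a_1=5, p_1 = 5*1 + 1 = 6, q_1 = 5*1 + 0 = 5.
  i=2: a_2=1, p_2 = 1*6 + 1 = 7, q_2 = 1*5 + 1 = 6.
  i=3: a_3=3, p_3 = 3*7 + 6 = 27, q_3 = 3*6 + 5 = 23.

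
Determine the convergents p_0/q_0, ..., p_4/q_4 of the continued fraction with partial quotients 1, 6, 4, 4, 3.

1/1, 7/6, 29/25, 123/106, 398/343

Using the convergent recurrence p_i = a_i*p_{i-1} + p_{i-2}, q_i = a_i*q_{i-1} + q_{i-2} with p_{-2}=0, p_{-1}=1, q_{-2}=1, q_{-1}=0:
  i=0: a_0=1, p_0 = 1*1 + 0 = 1, q_0 = 1*0 + 1 = 1.
  i=1: a_1=6, p_1 = 6*1 + 1 = 7, q_1 = 6*1 + 0 = 6.
  i=2: a_2=4, p_2 = 4*7 + 1 = 29, q_2 = 4*6 + 1 = 25.
  i=3: a_3=4, p_3 = 4*29 + 7 = 123, q_3 = 4*25 + 6 = 106.
  i=4: a_4=3, p_4 = 3*123 + 29 = 398, q_4 = 3*106 + 25 = 343.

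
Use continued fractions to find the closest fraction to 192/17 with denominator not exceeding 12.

113/10

Expand x = 192/17 as a continued fraction with the Euclidean algorithm:
  192 = 11*17 + 5, so a_0 = 11.
  17 = 3*5 + 2, so a_1 = 3.
  5 = 2*2 + 1, so a_2 = 2.
  2 = 2*1 + 0, so a_3 = 2.
so x = [11; 3, 2, 2].
Convergents (p_i = a_i*p_{i-1} + p_{i-2}, q_i = a_i*q_{i-1} + q_{i-2} with p_{-2}=0, p_{-1}=1, q_{-2}=1, q_{-1}=0), until the denominator exceeds 12:
  i=0: a_0=11, p_0 = 11*1 + 0 = 11, q_0 = 11*0 + 1 = 1.
  i=1: a_1=3, p_1 = 3*11 + 1 = 34, q_1 = 3*1 + 0 = 3.
  i=2: a_2=2, p_2 = 2*34 + 11 = 79, q_2 = 2*3 + 1 = 7.
  i=3: a_3=2, p_3 = 2*79 + 34 = 192, q_3 = 2*7 + 3 = 17.
q_3 = 17 > 12, so the last convergent with denominator <= 12 is p_2/q_2 = 79/7.
The closest fraction with denominator <= 12 is either p_2/q_2 or the intermediate fraction (k*p_2 + p_1)/(k*q_2 + q_1) with the largest k >= 1 whose denominator stays <= 12; these approach x as k grows, and every other convergent or intermediate fraction in range is farther away.
Largest k: floor((12 - q_1)/q_2) = floor((12 - 3)/7) = 1.
That gives (1*79 + 34)/(1*7 + 3) = 113/10.
Compare the errors: |x - 79/7| = |192*7 - 79*17|/(17*7) = 1/119, and |x - 113/10| = |192*10 - 113*17|/(17*10) = 1/170.
Cross-multiplying, 1*119 = 119 < 170 = 1*170, so 1/170 is smaller: the intermediate fraction 113/10 is closer to x than 79/7.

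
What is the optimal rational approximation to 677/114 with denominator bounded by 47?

Expand x = 677/114 as a continued fraction with the Euclidean algorithm:
  677 = 5*114 + 107, so a_0 = 5.
  114 = 1*107 + 7, so a_1 = 1.
  107 = 15*7 + 2, so a_2 = 15.
  7 = 3*2 + 1, so a_3 = 3.
  2 = 2*1 + 0, so a_4 = 2.
so x = [5; 1, 15, 3, 2].
Convergents (p_i = a_i*p_{i-1} + p_{i-2}, q_i = a_i*q_{i-1} + q_{i-2} with p_{-2}=0, p_{-1}=1, q_{-2}=1, q_{-1}=0), until the denominator exceeds 47:
  i=0: a_0=5, p_0 = 5*1 + 0 = 5, q_0 = 5*0 + 1 = 1.
  i=1: a_1=1, p_1 = 1*5 + 1 = 6, q_1 = 1*1 + 0 = 1.
  i=2: a_2=15, p_2 = 15*6 + 5 = 95, q_2 = 15*1 + 1 = 16.
  i=3: a_3=3, p_3 = 3*95 + 6 = 291, q_3 = 3*16 + 1 = 49.
q_3 = 49 > 47, so the last convergent with denominator <= 47 is p_2/q_2 = 95/16.
The closest fraction with denominator <= 47 is either p_2/q_2 or the intermediate fraction (k*p_2 + p_1)/(k*q_2 + q_1) with the largest k >= 1 whose denominator stays <= 47; these approach x as k grows, and every other convergent or intermediate fraction in range is farther away.
Largest k: floor((47 - q_1)/q_2) = floor((47 - 1)/16) = 2.
That gives (2*95 + 6)/(2*16 + 1) = 196/33.
Compare the errors: |x - 95/16| = |677*16 - 95*114|/(114*16) = 2/1824, and |x - 196/33| = |677*33 - 196*114|/(114*33) = 3/3762.
Cross-multiplying, 3*1824 = 5472 < 7524 = 2*3762, so 3/3762 is smaller: the intermediate fraction 196/33 is closer to x than 95/16.

196/33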